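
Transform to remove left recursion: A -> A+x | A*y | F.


Left-recursive alternatives: A+x, A*y; non-recursive: F
Introduce A': A -> FA', A' -> +xA' | *yA' | ε


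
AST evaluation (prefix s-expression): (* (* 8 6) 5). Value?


Evaluate inner: (* 8 6) = 48
Evaluate root: (* 48 5) = 240
Result: 240


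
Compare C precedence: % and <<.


'%' is multiplicative (level 10); '<<' is shift (level 8)
Higher level binds tighter
'%' has higher precedence than '<<'


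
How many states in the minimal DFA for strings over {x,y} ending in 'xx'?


Track the longest suffix of input matching a prefix of 'xx': 3 classes (prefixes of length 0..2)
Minimal DFA: 3 states


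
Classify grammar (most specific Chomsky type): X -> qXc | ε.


Single nonterminal LHS, but q^n c^n is not regular
Classification: Type 2 (Context-Free)


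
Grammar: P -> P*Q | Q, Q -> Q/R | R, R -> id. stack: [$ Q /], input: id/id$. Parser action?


no handle; shift 'id'
Action: shift


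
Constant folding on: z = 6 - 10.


6 - 10 = -4 at compile time
Optimized: z = -4


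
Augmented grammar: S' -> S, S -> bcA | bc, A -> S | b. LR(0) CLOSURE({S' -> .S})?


Start: S' -> .S
For each item with dot before a nonterminal B, add B -> .γ for every B-production
Closure: [S' -> .S, S -> .bcA, S -> .bc]


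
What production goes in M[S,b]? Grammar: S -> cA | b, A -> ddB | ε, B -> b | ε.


For [S, b]: 'b' ∈ FIRST(b)
Entry: S -> b


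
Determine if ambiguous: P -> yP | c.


right-linear, alternatives start with distinct terminals 'y' vs 'c': unique leftmost derivation
Unambiguous


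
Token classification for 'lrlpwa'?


Pattern: letter/underscore followed by alphanumerics, not a keyword
Type: IDENTIFIER


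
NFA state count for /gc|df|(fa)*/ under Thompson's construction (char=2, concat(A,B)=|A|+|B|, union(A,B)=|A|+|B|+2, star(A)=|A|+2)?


Syntax tree has 6 char leaf(s), 2 union(s), 1 star(s)
chars contribute 6×2 = 12; each union adds +2; each star adds +2
Total: 12 + 4 + 2 = 18 states


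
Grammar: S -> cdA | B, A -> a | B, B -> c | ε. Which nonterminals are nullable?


A nonterminal is nullable iff some alternative derives ε (directly, or every symbol in it is nullable)
Nullable: {A, B, S}


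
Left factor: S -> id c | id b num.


Common prefix: 'id'
Factored: S -> id S', S' -> c | b num


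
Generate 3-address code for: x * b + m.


Break into single-operator statements:
t1 = x * b
t2 = t1 + m


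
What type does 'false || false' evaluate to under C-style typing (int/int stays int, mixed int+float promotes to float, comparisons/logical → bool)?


Operand types: bool || bool
Rule: logical operators take bool operands and yield bool
Result type: bool


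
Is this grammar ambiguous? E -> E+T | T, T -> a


precedence layered via separate nonterminal T: deterministic
Unambiguous


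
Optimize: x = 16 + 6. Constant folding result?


16 + 6 = 22 at compile time
Optimized: x = 22


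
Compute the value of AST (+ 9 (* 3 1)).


Evaluate inner: (* 3 1) = 3
Evaluate root: (+ 9 3) = 12
Result: 12


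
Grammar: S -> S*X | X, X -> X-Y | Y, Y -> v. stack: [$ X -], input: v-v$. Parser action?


no handle; shift 'v'
Action: shift


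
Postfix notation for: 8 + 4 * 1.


* has higher precedence, evaluate 4*1 first
Postfix: 8 4 1 * +


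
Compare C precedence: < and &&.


'<' is relational (level 7); '&&' is logical AND (level 2)
Higher level binds tighter
'<' has higher precedence than '&&'


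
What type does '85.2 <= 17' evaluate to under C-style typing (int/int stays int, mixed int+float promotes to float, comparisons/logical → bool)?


Operand types: float <= int
Rule: comparison yields bool
Result type: bool


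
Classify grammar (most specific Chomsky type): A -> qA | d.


Right-linear: every RHS is a terminal or a terminal followed by one nonterminal
Classification: Type 3 (Regular)


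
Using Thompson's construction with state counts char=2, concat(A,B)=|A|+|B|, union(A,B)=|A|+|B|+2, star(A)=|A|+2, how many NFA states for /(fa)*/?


Syntax tree has 2 char leaf(s), 0 union(s), 1 star(s)
chars contribute 2×2 = 4; each union adds +2; each star adds +2
Total: 4 + 0 + 2 = 6 states


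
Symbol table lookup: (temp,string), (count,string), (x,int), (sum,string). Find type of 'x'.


Lookup 'x' → type int


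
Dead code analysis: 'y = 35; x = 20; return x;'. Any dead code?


y is assigned but never read
Dead: 'y = 35'


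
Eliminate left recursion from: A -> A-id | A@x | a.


Left-recursive alternatives: A-id, A@x; non-recursive: a
Introduce A': A -> aA', A' -> -idA' | @xA' | ε


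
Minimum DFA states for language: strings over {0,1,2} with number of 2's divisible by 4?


Track (count of 2) mod 4: states 0..3, accept at 0
Minimal DFA: 4 states


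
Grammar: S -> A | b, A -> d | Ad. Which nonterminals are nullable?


A nonterminal is nullable iff some alternative derives ε (directly, or every symbol in it is nullable)
Nullable: {}


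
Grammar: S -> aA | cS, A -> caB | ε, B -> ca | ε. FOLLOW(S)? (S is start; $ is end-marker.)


$ ∈ FOLLOW(S). For each A -> αBβ: add FIRST(β)\{ε} to FOLLOW(B); if β nullable, add FOLLOW(A).
FOLLOW(S) = {$}


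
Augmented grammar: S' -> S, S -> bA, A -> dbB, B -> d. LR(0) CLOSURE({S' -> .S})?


Start: S' -> .S
For each item with dot before a nonterminal B, add B -> .γ for every B-production
Closure: [S' -> .S, S -> .bA]


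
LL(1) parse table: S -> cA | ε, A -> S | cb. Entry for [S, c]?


For [S, c]: 'c' ∈ FIRST(cA)
Entry: S -> cA


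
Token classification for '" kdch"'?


Pattern: double-quoted sequence
Type: STRING_LITERAL


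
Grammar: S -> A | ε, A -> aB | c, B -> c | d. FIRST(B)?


Per alternative of B: FIRST(c) = {c}; FIRST(d) = {d}
FIRST(B) = {c, d}


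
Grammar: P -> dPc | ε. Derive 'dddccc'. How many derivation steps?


Derivation: P => dPc => ddPcc => dddPccc => dddccc
Steps: 4


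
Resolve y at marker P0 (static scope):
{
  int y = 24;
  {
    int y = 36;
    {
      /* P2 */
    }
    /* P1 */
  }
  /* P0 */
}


y declared in the same block as P0
y = 24


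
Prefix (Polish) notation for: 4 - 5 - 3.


left-to-right (same/higher precedence on left): tree is (- (- 4 5) 3)
Prefix: - - 4 5 3


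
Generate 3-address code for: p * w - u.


Break into single-operator statements:
t1 = p * w
t2 = t1 - u


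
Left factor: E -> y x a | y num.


Common prefix: 'y'
Factored: E -> y E', E' -> x a | num


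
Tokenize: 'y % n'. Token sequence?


Scan left to right, longest-match per lexeme
Tokens: ID(y), OP(%), ID(n)


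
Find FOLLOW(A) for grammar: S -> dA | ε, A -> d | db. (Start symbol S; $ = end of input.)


$ ∈ FOLLOW(S). For each A -> αBβ: add FIRST(β)\{ε} to FOLLOW(B); if β nullable, add FOLLOW(A).
FOLLOW(A) = {$}


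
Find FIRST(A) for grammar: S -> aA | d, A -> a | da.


Per alternative of A: FIRST(a) = {a}; FIRST(da) = {d}
FIRST(A) = {a, d}


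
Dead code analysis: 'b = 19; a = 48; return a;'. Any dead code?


b is assigned but never read
Dead: 'b = 19'


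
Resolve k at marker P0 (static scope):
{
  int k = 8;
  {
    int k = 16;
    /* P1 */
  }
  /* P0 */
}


k declared in the same block as P0
k = 8


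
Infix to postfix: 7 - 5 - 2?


Left to right (same or higher precedence on left)
Postfix: 7 5 - 2 -


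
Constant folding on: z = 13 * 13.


13 * 13 = 169 at compile time
Optimized: z = 169


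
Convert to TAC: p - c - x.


Break into single-operator statements:
t1 = p - c
t2 = t1 - x


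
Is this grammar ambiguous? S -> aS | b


right-linear, alternatives start with distinct terminals 'a' vs 'b': unique leftmost derivation
Unambiguous


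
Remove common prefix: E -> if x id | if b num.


Common prefix: 'if'
Factored: E -> if E', E' -> x id | b num


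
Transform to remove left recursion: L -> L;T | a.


Left-recursive alternatives: L;T; non-recursive: a
Introduce L': L -> aL', L' -> ;TL' | ε


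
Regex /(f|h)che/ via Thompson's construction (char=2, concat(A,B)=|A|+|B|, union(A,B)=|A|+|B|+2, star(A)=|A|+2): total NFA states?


Syntax tree has 5 char leaf(s), 1 union(s), 0 star(s)
chars contribute 5×2 = 10; each union adds +2; each star adds +2
Total: 10 + 2 + 0 = 12 states


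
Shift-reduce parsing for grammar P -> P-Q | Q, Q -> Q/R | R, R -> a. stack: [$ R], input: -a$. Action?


'R' (not preceded by Q/) is the handle for Q -> R
Action: reduce (Q -> R)


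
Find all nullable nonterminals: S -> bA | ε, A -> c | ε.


A nonterminal is nullable iff some alternative derives ε (directly, or every symbol in it is nullable)
Nullable: {A, S}


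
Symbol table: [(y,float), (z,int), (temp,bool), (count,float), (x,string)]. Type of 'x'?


Lookup 'x' → type string


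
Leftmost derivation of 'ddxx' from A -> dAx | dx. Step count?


Derivation: A => dAx => ddxx
Steps: 2


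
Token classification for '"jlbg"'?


Pattern: double-quoted sequence
Type: STRING_LITERAL


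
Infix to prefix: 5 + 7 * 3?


'*' binds tighter: tree is (+ 5 (* 7 3))
Prefix: + 5 * 7 3


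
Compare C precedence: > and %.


'%' is multiplicative (level 10); '>' is relational (level 7)
Higher level binds tighter
'%' has higher precedence than '>'


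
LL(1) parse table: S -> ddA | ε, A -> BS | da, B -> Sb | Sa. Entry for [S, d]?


For [S, d]: 'd' ∈ FIRST(ddA)
Entry: S -> ddA


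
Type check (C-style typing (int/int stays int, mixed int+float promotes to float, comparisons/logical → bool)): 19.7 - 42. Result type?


Operand types: float - int
Rule: mixed int/float promotes to float; int/int stays int
Result type: float


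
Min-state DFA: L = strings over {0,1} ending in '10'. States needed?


Track the longest suffix of input matching a prefix of '10': 3 classes (prefixes of length 0..2)
Minimal DFA: 3 states


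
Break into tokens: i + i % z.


Scan left to right, longest-match per lexeme
Tokens: ID(i), OP(+), ID(i), OP(%), ID(z)


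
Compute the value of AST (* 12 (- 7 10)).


Evaluate inner: (- 7 10) = -3
Evaluate root: (* 12 -3) = -36
Result: -36


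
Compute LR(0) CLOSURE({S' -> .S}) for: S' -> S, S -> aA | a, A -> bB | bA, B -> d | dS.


Start: S' -> .S
For each item with dot before a nonterminal B, add B -> .γ for every B-production
Closure: [S' -> .S, S -> .aA, S -> .a]


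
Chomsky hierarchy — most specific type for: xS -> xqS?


LHS has context (more than one symbol) and |LHS| ≤ |RHS|
Classification: Type 1 (Context-Sensitive)


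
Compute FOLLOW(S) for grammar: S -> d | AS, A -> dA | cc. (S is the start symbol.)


$ ∈ FOLLOW(S). For each A -> αBβ: add FIRST(β)\{ε} to FOLLOW(B); if β nullable, add FOLLOW(A).
FOLLOW(S) = {$}


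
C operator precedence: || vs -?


'-' is additive (level 9); '||' is logical OR (level 1)
Higher level binds tighter
'-' has higher precedence than '||'


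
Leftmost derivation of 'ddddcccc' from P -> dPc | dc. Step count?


Derivation: P => dPc => ddPcc => dddPccc => ddddcccc
Steps: 4


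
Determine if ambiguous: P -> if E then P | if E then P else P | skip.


dangling else: 'if E then if E then skip else skip' parses two ways
Ambiguous


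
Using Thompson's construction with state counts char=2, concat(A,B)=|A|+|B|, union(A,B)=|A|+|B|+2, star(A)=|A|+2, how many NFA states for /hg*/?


Syntax tree has 2 char leaf(s), 0 union(s), 1 star(s)
chars contribute 2×2 = 4; each union adds +2; each star adds +2
Total: 4 + 0 + 2 = 6 states


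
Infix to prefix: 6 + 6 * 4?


'*' binds tighter: tree is (+ 6 (* 6 4))
Prefix: + 6 * 6 4


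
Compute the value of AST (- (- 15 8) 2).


Evaluate inner: (- 15 8) = 7
Evaluate root: (- 7 2) = 5
Result: 5


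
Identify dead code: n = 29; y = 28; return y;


n is assigned but never read
Dead: 'n = 29'


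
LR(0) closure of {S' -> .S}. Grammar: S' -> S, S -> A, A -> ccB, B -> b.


Start: S' -> .S
For each item with dot before a nonterminal B, add B -> .γ for every B-production
Closure: [S' -> .S, S -> .A, A -> .ccB]


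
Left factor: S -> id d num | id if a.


Common prefix: 'id'
Factored: S -> id S', S' -> d num | if a


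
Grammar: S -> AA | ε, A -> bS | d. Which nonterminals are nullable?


A nonterminal is nullable iff some alternative derives ε (directly, or every symbol in it is nullable)
Nullable: {S}


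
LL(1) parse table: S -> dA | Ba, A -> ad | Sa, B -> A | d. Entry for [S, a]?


For [S, a]: 'a' ∈ FIRST(Ba)
Entry: S -> Ba


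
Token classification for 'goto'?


Pattern: reserved word
Type: KEYWORD


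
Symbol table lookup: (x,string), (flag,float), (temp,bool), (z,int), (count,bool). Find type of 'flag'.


Lookup 'flag' → type float


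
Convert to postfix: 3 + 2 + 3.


Left to right (same or higher precedence on left)
Postfix: 3 2 + 3 +


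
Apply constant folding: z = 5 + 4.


5 + 4 = 9 at compile time
Optimized: z = 9


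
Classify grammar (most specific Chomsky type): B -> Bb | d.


Left-linear: every RHS is a terminal or one nonterminal followed by a terminal
Classification: Type 3 (Regular)


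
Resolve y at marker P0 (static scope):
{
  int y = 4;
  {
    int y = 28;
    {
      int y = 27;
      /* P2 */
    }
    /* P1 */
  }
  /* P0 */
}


y declared in the same block as P0
y = 4


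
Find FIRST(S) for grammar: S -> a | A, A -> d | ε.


Per alternative of S: FIRST(a) = {a}; FIRST(A) = {d, ε}
FIRST(S) = {a, d, ε}


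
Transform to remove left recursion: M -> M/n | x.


Left-recursive alternatives: M/n; non-recursive: x
Introduce M': M -> xM', M' -> /nM' | ε


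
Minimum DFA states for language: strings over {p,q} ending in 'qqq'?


Track the longest suffix of input matching a prefix of 'qqq': 4 classes (prefixes of length 0..3)
Minimal DFA: 4 states


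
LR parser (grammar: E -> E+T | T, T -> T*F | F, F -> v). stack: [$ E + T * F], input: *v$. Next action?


handle 'T*F' on top
Action: reduce (T -> T*F)


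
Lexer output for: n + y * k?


Scan left to right, longest-match per lexeme
Tokens: ID(n), OP(+), ID(y), OP(*), ID(k)


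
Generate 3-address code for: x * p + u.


Break into single-operator statements:
t1 = x * p
t2 = t1 + u


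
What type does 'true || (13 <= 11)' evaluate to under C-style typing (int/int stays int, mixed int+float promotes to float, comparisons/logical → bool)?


Operand types: bool || bool
Rule: logical operators take bool operands and yield bool
Result type: bool


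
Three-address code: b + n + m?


Break into single-operator statements:
t1 = b + n
t2 = t1 + m


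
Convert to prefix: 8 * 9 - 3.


left-to-right (same/higher precedence on left): tree is (- (* 8 9) 3)
Prefix: - * 8 9 3


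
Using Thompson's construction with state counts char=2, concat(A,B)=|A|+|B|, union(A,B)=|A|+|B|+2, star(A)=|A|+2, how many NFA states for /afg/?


Syntax tree has 3 char leaf(s), 0 union(s), 0 star(s)
chars contribute 3×2 = 6; each union adds +2; each star adds +2
Total: 6 + 0 + 0 = 6 states


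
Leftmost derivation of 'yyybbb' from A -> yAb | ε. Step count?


Derivation: A => yAb => yyAbb => yyyAbbb => yyybbb
Steps: 4


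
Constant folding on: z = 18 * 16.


18 * 16 = 288 at compile time
Optimized: z = 288


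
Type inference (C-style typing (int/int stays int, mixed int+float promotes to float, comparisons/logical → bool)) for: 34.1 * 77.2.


Operand types: float * float
Rule: mixed int/float promotes to float; int/int stays int
Result type: float


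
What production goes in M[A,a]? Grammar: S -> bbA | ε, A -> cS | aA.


For [A, a]: 'a' ∈ FIRST(aA)
Entry: A -> aA


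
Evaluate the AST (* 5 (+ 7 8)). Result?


Evaluate inner: (+ 7 8) = 15
Evaluate root: (* 5 15) = 75
Result: 75


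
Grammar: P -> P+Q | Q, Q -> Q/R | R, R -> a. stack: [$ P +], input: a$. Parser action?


no handle ('P+' is not any RHS); shift 'a'
Action: shift


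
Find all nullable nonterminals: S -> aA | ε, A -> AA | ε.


A nonterminal is nullable iff some alternative derives ε (directly, or every symbol in it is nullable)
Nullable: {A, S}


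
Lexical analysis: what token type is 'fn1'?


Pattern: letter/underscore followed by alphanumerics, not a keyword
Type: IDENTIFIER


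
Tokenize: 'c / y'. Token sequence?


Scan left to right, longest-match per lexeme
Tokens: ID(c), OP(/), ID(y)


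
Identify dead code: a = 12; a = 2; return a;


first assignment to a is overwritten before any read
Dead: 'a = 12'


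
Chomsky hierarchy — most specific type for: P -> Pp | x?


Left-linear: every RHS is a terminal or one nonterminal followed by a terminal
Classification: Type 3 (Regular)


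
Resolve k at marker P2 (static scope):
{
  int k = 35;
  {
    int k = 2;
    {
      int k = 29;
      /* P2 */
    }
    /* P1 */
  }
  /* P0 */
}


k declared in the same block as P2
k = 29


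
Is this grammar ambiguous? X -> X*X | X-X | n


'n*n-n' has two parse trees (no precedence encoded between * and -)
Ambiguous


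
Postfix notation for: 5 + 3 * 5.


* has higher precedence, evaluate 3*5 first
Postfix: 5 3 5 * +


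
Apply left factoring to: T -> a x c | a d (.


Common prefix: 'a'
Factored: T -> a T', T' -> x c | d (


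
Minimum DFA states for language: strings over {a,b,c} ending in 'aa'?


Track the longest suffix of input matching a prefix of 'aa': 3 classes (prefixes of length 0..2)
Minimal DFA: 3 states


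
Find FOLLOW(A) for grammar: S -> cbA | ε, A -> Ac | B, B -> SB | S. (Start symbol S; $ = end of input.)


$ ∈ FOLLOW(S). For each A -> αBβ: add FIRST(β)\{ε} to FOLLOW(B); if β nullable, add FOLLOW(A).
FOLLOW(A) = {$, c}


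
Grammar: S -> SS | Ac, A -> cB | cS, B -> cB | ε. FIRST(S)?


Per alternative of S: FIRST(SS) = {c}; FIRST(Ac) = {c}
FIRST(S) = {c}


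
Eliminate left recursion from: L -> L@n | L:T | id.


Left-recursive alternatives: L@n, L:T; non-recursive: id
Introduce L': L -> idL', L' -> @nL' | :TL' | ε


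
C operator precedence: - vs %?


'%' is multiplicative (level 10); '-' is additive (level 9)
Higher level binds tighter
'%' has higher precedence than '-'


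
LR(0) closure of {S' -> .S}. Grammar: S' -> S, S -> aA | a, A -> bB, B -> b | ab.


Start: S' -> .S
For each item with dot before a nonterminal B, add B -> .γ for every B-production
Closure: [S' -> .S, S -> .aA, S -> .a]


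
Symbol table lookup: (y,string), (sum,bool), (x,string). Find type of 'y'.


Lookup 'y' → type string


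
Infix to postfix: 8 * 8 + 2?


Left to right (same or higher precedence on left)
Postfix: 8 8 * 2 +


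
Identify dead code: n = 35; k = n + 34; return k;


n is read by k's definition; k is returned
No dead code


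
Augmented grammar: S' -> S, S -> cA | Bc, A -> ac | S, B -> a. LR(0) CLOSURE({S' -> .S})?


Start: S' -> .S
For each item with dot before a nonterminal B, add B -> .γ for every B-production
Closure: [S' -> .S, S -> .cA, S -> .Bc, B -> .a]


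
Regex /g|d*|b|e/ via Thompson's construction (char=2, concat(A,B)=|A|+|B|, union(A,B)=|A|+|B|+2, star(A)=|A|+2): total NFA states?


Syntax tree has 4 char leaf(s), 3 union(s), 1 star(s)
chars contribute 4×2 = 8; each union adds +2; each star adds +2
Total: 8 + 6 + 2 = 16 states


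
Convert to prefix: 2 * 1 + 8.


left-to-right (same/higher precedence on left): tree is (+ (* 2 1) 8)
Prefix: + * 2 1 8


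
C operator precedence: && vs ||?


'&&' is logical AND (level 2); '||' is logical OR (level 1)
Higher level binds tighter
'&&' has higher precedence than '||'


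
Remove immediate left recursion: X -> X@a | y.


Left-recursive alternatives: X@a; non-recursive: y
Introduce X': X -> yX', X' -> @aX' | ε


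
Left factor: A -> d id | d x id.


Common prefix: 'd'
Factored: A -> d A', A' -> id | x id


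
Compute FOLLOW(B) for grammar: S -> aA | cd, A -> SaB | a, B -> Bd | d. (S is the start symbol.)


$ ∈ FOLLOW(S). For each A -> αBβ: add FIRST(β)\{ε} to FOLLOW(B); if β nullable, add FOLLOW(A).
FOLLOW(B) = {$, a, d}


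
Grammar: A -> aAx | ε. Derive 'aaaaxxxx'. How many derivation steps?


Derivation: A => aAx => aaAxx => aaaAxxx => aaaaAxxxx => aaaaxxxx
Steps: 5


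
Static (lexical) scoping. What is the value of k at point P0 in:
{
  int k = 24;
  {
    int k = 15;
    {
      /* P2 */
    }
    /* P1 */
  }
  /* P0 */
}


k declared in the same block as P0
k = 24


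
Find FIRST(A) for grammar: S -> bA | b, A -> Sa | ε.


Per alternative of A: FIRST(Sa) = {b}; FIRST(ε) = {ε}
FIRST(A) = {b, ε}


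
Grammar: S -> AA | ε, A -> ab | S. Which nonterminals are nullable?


A nonterminal is nullable iff some alternative derives ε (directly, or every symbol in it is nullable)
Nullable: {A, S}


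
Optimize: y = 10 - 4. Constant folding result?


10 - 4 = 6 at compile time
Optimized: y = 6


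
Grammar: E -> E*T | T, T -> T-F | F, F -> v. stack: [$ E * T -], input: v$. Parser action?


no handle; shift 'v'
Action: shift


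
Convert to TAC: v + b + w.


Break into single-operator statements:
t1 = v + b
t2 = t1 + w


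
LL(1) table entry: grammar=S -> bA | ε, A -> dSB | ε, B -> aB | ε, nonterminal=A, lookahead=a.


For [A, a]: ε is nullable and 'a' ∈ FOLLOW(A)
Entry: A -> ε


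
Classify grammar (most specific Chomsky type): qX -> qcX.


LHS has context (more than one symbol) and |LHS| ≤ |RHS|
Classification: Type 1 (Context-Sensitive)


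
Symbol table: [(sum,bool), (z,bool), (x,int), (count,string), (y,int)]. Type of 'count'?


Lookup 'count' → type string


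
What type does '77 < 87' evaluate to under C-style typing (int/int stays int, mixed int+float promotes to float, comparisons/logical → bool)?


Operand types: int < int
Rule: comparison yields bool
Result type: bool


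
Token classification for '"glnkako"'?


Pattern: double-quoted sequence
Type: STRING_LITERAL


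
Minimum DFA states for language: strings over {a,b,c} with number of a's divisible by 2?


Track (count of a) mod 2: states 0..1, accept at 0
Minimal DFA: 2 states


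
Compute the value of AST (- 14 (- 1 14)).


Evaluate inner: (- 1 14) = -13
Evaluate root: (- 14 -13) = 27
Result: 27


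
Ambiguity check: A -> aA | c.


right-linear, alternatives start with distinct terminals 'a' vs 'c': unique leftmost derivation
Unambiguous


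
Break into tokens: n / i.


Scan left to right, longest-match per lexeme
Tokens: ID(n), OP(/), ID(i)


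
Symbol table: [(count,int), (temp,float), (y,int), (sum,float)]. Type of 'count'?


Lookup 'count' → type int


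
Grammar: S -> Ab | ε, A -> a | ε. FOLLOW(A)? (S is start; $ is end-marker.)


$ ∈ FOLLOW(S). For each A -> αBβ: add FIRST(β)\{ε} to FOLLOW(B); if β nullable, add FOLLOW(A).
FOLLOW(A) = {b}


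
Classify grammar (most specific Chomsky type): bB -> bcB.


LHS has context (more than one symbol) and |LHS| ≤ |RHS|
Classification: Type 1 (Context-Sensitive)


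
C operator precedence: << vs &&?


'<<' is shift (level 8); '&&' is logical AND (level 2)
Higher level binds tighter
'<<' has higher precedence than '&&'


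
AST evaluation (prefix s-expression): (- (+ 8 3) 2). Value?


Evaluate inner: (+ 8 3) = 11
Evaluate root: (- 11 2) = 9
Result: 9


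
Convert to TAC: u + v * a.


Break into single-operator statements:
t1 = v * a
t2 = u + t1


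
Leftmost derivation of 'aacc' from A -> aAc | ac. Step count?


Derivation: A => aAc => aacc
Steps: 2


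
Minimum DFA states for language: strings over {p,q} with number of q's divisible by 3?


Track (count of q) mod 3: states 0..2, accept at 0
Minimal DFA: 3 states


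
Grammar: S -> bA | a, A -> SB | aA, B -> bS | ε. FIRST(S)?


Per alternative of S: FIRST(bA) = {b}; FIRST(a) = {a}
FIRST(S) = {a, b}


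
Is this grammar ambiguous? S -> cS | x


right-linear, alternatives start with distinct terminals 'c' vs 'x': unique leftmost derivation
Unambiguous


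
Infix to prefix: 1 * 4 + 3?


left-to-right (same/higher precedence on left): tree is (+ (* 1 4) 3)
Prefix: + * 1 4 3


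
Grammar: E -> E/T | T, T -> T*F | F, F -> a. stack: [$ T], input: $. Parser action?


lookahead ∉ {*} so T won't extend; reduce E -> T
Action: reduce (E -> T)


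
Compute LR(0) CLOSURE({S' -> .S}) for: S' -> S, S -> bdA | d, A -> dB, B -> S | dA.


Start: S' -> .S
For each item with dot before a nonterminal B, add B -> .γ for every B-production
Closure: [S' -> .S, S -> .bdA, S -> .d]


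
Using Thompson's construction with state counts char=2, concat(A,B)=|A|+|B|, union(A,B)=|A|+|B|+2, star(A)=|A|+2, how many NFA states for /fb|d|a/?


Syntax tree has 4 char leaf(s), 2 union(s), 0 star(s)
chars contribute 4×2 = 8; each union adds +2; each star adds +2
Total: 8 + 4 + 0 = 12 states


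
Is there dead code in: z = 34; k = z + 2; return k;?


z is read by k's definition; k is returned
No dead code


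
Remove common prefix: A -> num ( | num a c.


Common prefix: 'num'
Factored: A -> num A', A' -> ( | a c


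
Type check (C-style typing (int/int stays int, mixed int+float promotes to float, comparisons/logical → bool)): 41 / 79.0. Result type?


Operand types: int / float
Rule: mixed int/float promotes to float; int/int stays int
Result type: float


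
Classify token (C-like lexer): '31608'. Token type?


Pattern: digits only
Type: INTEGER_LITERAL


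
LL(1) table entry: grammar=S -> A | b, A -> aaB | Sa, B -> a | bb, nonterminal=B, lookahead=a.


For [B, a]: 'a' ∈ FIRST(a)
Entry: B -> a


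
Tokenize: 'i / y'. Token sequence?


Scan left to right, longest-match per lexeme
Tokens: ID(i), OP(/), ID(y)


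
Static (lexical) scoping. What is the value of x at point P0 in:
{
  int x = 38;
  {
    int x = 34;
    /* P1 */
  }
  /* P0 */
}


x declared in the same block as P0
x = 38


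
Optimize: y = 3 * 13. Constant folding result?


3 * 13 = 39 at compile time
Optimized: y = 39


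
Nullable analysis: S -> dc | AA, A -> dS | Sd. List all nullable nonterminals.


A nonterminal is nullable iff some alternative derives ε (directly, or every symbol in it is nullable)
Nullable: {}


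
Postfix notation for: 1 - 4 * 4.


* has higher precedence, evaluate 4*4 first
Postfix: 1 4 4 * -


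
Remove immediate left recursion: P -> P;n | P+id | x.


Left-recursive alternatives: P;n, P+id; non-recursive: x
Introduce P': P -> xP', P' -> ;nP' | +idP' | ε


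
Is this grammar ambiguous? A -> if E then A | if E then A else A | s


dangling else: 'if E then if E then s else s' parses two ways
Ambiguous


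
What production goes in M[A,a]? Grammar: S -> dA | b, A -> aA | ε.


For [A, a]: 'a' ∈ FIRST(aA)
Entry: A -> aA


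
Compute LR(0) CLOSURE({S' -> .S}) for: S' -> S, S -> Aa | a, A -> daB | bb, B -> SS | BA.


Start: S' -> .S
For each item with dot before a nonterminal B, add B -> .γ for every B-production
Closure: [S' -> .S, S -> .Aa, S -> .a, A -> .daB, A -> .bb]


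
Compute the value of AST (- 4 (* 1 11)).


Evaluate inner: (* 1 11) = 11
Evaluate root: (- 4 11) = -7
Result: -7


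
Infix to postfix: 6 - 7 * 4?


* has higher precedence, evaluate 7*4 first
Postfix: 6 7 4 * -


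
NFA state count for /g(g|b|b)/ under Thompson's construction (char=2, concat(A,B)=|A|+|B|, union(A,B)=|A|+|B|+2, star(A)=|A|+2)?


Syntax tree has 4 char leaf(s), 2 union(s), 0 star(s)
chars contribute 4×2 = 8; each union adds +2; each star adds +2
Total: 8 + 4 + 0 = 12 states


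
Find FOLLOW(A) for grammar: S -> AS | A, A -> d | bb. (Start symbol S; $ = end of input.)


$ ∈ FOLLOW(S). For each A -> αBβ: add FIRST(β)\{ε} to FOLLOW(B); if β nullable, add FOLLOW(A).
FOLLOW(A) = {$, b, d}


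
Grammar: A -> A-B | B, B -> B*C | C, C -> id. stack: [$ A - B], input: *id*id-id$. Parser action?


'*' can extend B; shift to build B -> B*C
Action: shift


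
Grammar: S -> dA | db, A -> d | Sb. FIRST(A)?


Per alternative of A: FIRST(d) = {d}; FIRST(Sb) = {d}
FIRST(A) = {d}


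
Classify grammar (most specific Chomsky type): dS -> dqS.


LHS has context (more than one symbol) and |LHS| ≤ |RHS|
Classification: Type 1 (Context-Sensitive)


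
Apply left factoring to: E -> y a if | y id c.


Common prefix: 'y'
Factored: E -> y E', E' -> a if | id c


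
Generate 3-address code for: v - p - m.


Break into single-operator statements:
t1 = v - p
t2 = t1 - m


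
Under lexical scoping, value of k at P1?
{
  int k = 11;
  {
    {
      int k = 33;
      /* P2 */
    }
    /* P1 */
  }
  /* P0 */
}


P1's block does not declare k; resolves to the enclosing declaration at depth 0
k = 11


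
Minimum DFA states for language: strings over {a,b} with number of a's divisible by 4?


Track (count of a) mod 4: states 0..3, accept at 0
Minimal DFA: 4 states


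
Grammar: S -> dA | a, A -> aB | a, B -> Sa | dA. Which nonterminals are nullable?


A nonterminal is nullable iff some alternative derives ε (directly, or every symbol in it is nullable)
Nullable: {}


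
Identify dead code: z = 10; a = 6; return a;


z is assigned but never read
Dead: 'z = 10'


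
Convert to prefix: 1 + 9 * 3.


'*' binds tighter: tree is (+ 1 (* 9 3))
Prefix: + 1 * 9 3


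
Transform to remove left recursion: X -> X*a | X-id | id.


Left-recursive alternatives: X*a, X-id; non-recursive: id
Introduce X': X -> idX', X' -> *aX' | -idX' | ε


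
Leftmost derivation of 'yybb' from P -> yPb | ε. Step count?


Derivation: P => yPb => yyPbb => yybb
Steps: 3


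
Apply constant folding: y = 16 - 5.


16 - 5 = 11 at compile time
Optimized: y = 11


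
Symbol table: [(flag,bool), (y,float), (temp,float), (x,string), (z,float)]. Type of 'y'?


Lookup 'y' → type float


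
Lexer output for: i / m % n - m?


Scan left to right, longest-match per lexeme
Tokens: ID(i), OP(/), ID(m), OP(%), ID(n), OP(-), ID(m)


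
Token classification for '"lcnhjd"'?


Pattern: double-quoted sequence
Type: STRING_LITERAL


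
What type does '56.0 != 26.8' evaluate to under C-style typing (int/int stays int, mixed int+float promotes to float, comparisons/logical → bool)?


Operand types: float != float
Rule: comparison yields bool
Result type: bool


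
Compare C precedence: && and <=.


'<=' is relational (level 7); '&&' is logical AND (level 2)
Higher level binds tighter
'<=' has higher precedence than '&&'


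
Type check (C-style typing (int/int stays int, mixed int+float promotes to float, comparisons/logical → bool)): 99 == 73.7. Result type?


Operand types: int == float
Rule: comparison yields bool
Result type: bool


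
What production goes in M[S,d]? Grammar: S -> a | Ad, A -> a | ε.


For [S, d]: 'd' ∈ FIRST(Ad)
Entry: S -> Ad


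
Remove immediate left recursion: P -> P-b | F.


Left-recursive alternatives: P-b; non-recursive: F
Introduce P': P -> FP', P' -> -bP' | ε


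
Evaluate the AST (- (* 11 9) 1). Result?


Evaluate inner: (* 11 9) = 99
Evaluate root: (- 99 1) = 98
Result: 98


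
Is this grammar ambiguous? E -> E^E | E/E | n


'n^n/n' has two parse trees (no precedence encoded between ^ and /)
Ambiguous


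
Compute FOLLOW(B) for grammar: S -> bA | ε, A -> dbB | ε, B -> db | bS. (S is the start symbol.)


$ ∈ FOLLOW(S). For each A -> αBβ: add FIRST(β)\{ε} to FOLLOW(B); if β nullable, add FOLLOW(A).
FOLLOW(B) = {$}


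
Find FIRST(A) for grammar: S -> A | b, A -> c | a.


Per alternative of A: FIRST(c) = {c}; FIRST(a) = {a}
FIRST(A) = {a, c}


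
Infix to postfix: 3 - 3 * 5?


* has higher precedence, evaluate 3*5 first
Postfix: 3 3 5 * -


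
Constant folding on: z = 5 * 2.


5 * 2 = 10 at compile time
Optimized: z = 10


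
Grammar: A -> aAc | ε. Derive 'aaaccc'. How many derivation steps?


Derivation: A => aAc => aaAcc => aaaAccc => aaaccc
Steps: 4


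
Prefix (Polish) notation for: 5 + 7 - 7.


left-to-right (same/higher precedence on left): tree is (- (+ 5 7) 7)
Prefix: - + 5 7 7


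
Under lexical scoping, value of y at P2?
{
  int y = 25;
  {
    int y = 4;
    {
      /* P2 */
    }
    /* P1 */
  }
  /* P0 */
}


P2's block does not declare y; resolves to the enclosing declaration at depth 1
y = 4


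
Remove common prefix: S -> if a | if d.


Common prefix: 'if'
Factored: S -> if S', S' -> a | d


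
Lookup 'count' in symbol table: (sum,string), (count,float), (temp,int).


Lookup 'count' → type float


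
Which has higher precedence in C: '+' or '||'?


'+' is additive (level 9); '||' is logical OR (level 1)
Higher level binds tighter
'+' has higher precedence than '||'


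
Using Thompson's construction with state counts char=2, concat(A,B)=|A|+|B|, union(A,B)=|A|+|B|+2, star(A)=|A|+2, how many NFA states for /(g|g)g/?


Syntax tree has 3 char leaf(s), 1 union(s), 0 star(s)
chars contribute 3×2 = 6; each union adds +2; each star adds +2
Total: 6 + 2 + 0 = 8 states


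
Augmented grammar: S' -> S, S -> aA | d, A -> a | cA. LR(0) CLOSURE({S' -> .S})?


Start: S' -> .S
For each item with dot before a nonterminal B, add B -> .γ for every B-production
Closure: [S' -> .S, S -> .aA, S -> .d]


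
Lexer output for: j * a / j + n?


Scan left to right, longest-match per lexeme
Tokens: ID(j), OP(*), ID(a), OP(/), ID(j), OP(+), ID(n)


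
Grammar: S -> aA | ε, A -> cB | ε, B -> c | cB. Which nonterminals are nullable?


A nonterminal is nullable iff some alternative derives ε (directly, or every symbol in it is nullable)
Nullable: {A, S}


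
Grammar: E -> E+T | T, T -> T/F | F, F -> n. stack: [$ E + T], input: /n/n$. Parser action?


'/' can extend T; shift to build T -> T/F
Action: shift


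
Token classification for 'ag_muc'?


Pattern: letter/underscore followed by alphanumerics, not a keyword
Type: IDENTIFIER


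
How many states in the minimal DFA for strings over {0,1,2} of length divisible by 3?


Track length mod 3: states 0..2, accept at 0
Minimal DFA: 3 states


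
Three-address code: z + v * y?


Break into single-operator statements:
t1 = v * y
t2 = z + t1


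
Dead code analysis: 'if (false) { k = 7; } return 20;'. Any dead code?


condition is constant false, so the whole block is unreachable
Dead: 'if (false) { k = 7; }'


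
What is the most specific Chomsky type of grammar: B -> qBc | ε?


Single nonterminal LHS, but q^n c^n is not regular
Classification: Type 2 (Context-Free)


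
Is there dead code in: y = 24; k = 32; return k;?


y is assigned but never read
Dead: 'y = 24'


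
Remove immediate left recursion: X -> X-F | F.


Left-recursive alternatives: X-F; non-recursive: F
Introduce X': X -> FX', X' -> -FX' | ε


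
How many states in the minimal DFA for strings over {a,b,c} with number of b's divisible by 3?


Track (count of b) mod 3: states 0..2, accept at 0
Minimal DFA: 3 states


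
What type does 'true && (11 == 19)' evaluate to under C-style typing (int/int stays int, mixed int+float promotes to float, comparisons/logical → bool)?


Operand types: bool && bool
Rule: logical operators take bool operands and yield bool
Result type: bool


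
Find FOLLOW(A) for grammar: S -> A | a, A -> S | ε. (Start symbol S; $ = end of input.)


$ ∈ FOLLOW(S). For each A -> αBβ: add FIRST(β)\{ε} to FOLLOW(B); if β nullable, add FOLLOW(A).
FOLLOW(A) = {$}


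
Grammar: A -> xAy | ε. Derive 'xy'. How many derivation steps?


Derivation: A => xAy => xy
Steps: 2


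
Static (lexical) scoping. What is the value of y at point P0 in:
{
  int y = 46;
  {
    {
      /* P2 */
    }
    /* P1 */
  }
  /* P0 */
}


y declared in the same block as P0
y = 46


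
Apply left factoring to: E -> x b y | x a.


Common prefix: 'x'
Factored: E -> x E', E' -> b y | a


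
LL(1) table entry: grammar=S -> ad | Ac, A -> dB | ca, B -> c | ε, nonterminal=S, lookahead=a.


For [S, a]: 'a' ∈ FIRST(ad)
Entry: S -> ad


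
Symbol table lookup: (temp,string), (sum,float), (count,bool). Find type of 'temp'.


Lookup 'temp' → type string


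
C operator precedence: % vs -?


'%' is multiplicative (level 10); '-' is additive (level 9)
Higher level binds tighter
'%' has higher precedence than '-'


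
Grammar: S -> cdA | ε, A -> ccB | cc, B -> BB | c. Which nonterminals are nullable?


A nonterminal is nullable iff some alternative derives ε (directly, or every symbol in it is nullable)
Nullable: {S}


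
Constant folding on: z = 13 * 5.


13 * 5 = 65 at compile time
Optimized: z = 65


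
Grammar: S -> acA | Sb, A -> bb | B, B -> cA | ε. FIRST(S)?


Per alternative of S: FIRST(acA) = {a}; FIRST(Sb) = {a}
FIRST(S) = {a}


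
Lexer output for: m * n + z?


Scan left to right, longest-match per lexeme
Tokens: ID(m), OP(*), ID(n), OP(+), ID(z)


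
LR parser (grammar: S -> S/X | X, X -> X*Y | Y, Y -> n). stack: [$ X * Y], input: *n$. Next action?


handle 'X*Y' on top
Action: reduce (X -> X*Y)


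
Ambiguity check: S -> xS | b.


right-linear, alternatives start with distinct terminals 'x' vs 'b': unique leftmost derivation
Unambiguous


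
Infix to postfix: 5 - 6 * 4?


* has higher precedence, evaluate 6*4 first
Postfix: 5 6 4 * -


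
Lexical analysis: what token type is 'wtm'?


Pattern: letter/underscore followed by alphanumerics, not a keyword
Type: IDENTIFIER


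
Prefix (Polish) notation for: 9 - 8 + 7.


left-to-right (same/higher precedence on left): tree is (+ (- 9 8) 7)
Prefix: + - 9 8 7


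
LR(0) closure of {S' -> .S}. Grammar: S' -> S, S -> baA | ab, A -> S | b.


Start: S' -> .S
For each item with dot before a nonterminal B, add B -> .γ for every B-production
Closure: [S' -> .S, S -> .baA, S -> .ab]


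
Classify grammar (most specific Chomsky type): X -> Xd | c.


Left-linear: every RHS is a terminal or one nonterminal followed by a terminal
Classification: Type 3 (Regular)


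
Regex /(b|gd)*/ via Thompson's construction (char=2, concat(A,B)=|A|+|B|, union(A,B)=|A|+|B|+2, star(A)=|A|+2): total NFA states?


Syntax tree has 3 char leaf(s), 1 union(s), 1 star(s)
chars contribute 3×2 = 6; each union adds +2; each star adds +2
Total: 6 + 2 + 2 = 10 states


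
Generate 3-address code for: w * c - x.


Break into single-operator statements:
t1 = w * c
t2 = t1 - x


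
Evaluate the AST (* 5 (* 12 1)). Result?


Evaluate inner: (* 12 1) = 12
Evaluate root: (* 5 12) = 60
Result: 60


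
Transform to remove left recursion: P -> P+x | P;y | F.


Left-recursive alternatives: P+x, P;y; non-recursive: F
Introduce P': P -> FP', P' -> +xP' | ;yP' | ε


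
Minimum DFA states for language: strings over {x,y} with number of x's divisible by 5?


Track (count of x) mod 5: states 0..4, accept at 0
Minimal DFA: 5 states


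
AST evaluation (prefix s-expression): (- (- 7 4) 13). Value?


Evaluate inner: (- 7 4) = 3
Evaluate root: (- 3 13) = -10
Result: -10


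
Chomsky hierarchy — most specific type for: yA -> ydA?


LHS has context (more than one symbol) and |LHS| ≤ |RHS|
Classification: Type 1 (Context-Sensitive)
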